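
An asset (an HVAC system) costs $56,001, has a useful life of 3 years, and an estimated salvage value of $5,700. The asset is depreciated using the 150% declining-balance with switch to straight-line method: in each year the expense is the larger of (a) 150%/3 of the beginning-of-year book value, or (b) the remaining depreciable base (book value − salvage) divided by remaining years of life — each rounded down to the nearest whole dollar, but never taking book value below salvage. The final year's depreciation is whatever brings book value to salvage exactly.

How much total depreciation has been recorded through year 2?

Depreciable base = $56,001 − $5,700 = $50,301.
Year 1: DB = ⌊$56,001 × 150%/3⌋ = $28,000; SL = ⌊$50,301/3⌋ = $16,767 → take DB $28,000. Book value $28,001.
Year 2: DB = ⌊$28,001 × 150%/3⌋ = $14,000; SL = ⌊$22,301/2⌋ = $11,150 → take DB $14,000. Book value $14,001.
Accumulated through year 2 = $56,001 − $14,001 = $42,000.

$42,000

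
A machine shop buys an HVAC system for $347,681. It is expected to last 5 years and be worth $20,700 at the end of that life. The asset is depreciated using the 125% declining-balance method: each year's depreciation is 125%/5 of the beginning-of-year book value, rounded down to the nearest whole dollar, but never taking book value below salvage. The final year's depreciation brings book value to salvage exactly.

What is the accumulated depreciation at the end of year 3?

$201,002

Depreciable base = $347,681 − $20,700 = $326,981.
Year 1: ⌊$347,681 × 125%/5⌋ = $86,920. Book value $260,761.
Year 2: ⌊$260,761 × 125%/5⌋ = $65,190. Book value $195,571.
Year 3: ⌊$195,571 × 125%/5⌋ = $48,892. Book value $146,679.
Accumulated through year 3 = $347,681 − $146,679 = $201,002.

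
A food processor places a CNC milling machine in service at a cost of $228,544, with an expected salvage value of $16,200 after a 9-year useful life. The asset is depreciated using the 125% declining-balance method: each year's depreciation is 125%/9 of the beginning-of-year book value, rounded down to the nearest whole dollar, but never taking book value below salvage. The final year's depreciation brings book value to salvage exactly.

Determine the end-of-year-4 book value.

Depreciable base = $228,544 − $16,200 = $212,344.
Year 1: ⌊$228,544 × 125%/9⌋ = $31,742. Book value $196,802.
Year 2: ⌊$196,802 × 125%/9⌋ = $27,333. Book value $169,469.
Year 3: ⌊$169,469 × 125%/9⌋ = $23,537. Book value $145,932.
Year 4: ⌊$145,932 × 125%/9⌋ = $20,268. Book value $125,664.

$125,664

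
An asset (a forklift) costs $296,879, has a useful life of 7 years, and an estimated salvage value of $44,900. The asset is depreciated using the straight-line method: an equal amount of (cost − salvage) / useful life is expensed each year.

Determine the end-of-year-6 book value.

$80,897

Depreciable base = $296,879 − $44,900 = $251,979.
Annual expense = $251,979 / 7 = $35,997.
End of year 1: book value $260,882.
End of year 2: book value $224,885.
End of year 3: book value $188,888.
End of year 4: book value $152,891.
End of year 5: book value $116,894.
End of year 6: book value $80,897.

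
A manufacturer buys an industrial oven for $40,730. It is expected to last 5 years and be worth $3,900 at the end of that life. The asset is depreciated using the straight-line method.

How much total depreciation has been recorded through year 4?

$29,464

Depreciable base = $40,730 − $3,900 = $36,830.
Annual expense = $36,830 / 5 = $7,366.
End of year 1: book value $33,364.
End of year 2: book value $25,998.
End of year 3: book value $18,632.
End of year 4: book value $11,266.
Accumulated through year 4 = $40,730 − $11,266 = $29,464.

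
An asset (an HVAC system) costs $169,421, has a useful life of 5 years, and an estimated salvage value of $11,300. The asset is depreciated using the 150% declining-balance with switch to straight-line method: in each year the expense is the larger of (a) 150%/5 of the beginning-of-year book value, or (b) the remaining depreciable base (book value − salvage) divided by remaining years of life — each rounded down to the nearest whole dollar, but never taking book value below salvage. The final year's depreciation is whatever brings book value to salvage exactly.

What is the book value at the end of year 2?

$83,017

Depreciable base = $169,421 − $11,300 = $158,121.
Year 1: DB = ⌊$169,421 × 150%/5⌋ = $50,826; SL = ⌊$158,121/5⌋ = $31,624 → take DB $50,826. Book value $118,595.
Year 2: DB = ⌊$118,595 × 150%/5⌋ = $35,578; SL = ⌊$107,295/4⌋ = $26,823 → take DB $35,578. Book value $83,017.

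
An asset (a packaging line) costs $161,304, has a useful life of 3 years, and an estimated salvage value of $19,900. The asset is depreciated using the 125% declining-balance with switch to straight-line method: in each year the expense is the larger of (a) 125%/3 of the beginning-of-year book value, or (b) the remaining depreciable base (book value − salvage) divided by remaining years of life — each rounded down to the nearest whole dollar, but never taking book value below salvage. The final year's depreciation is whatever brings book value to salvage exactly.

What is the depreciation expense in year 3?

$34,989

Depreciable base = $161,304 − $19,900 = $141,404.
Year 1: DB = ⌊$161,304 × 125%/3⌋ = $67,210; SL = ⌊$141,404/3⌋ = $47,134 → take DB $67,210. Book value $94,094.
Year 2: DB = ⌊$94,094 × 125%/3⌋ = $39,205; SL = ⌊$74,194/2⌋ = $37,097 → take DB $39,205. Book value $54,889.
Year 3 (final): $54,889 − $19,900 = $34,989. Book value $19,900.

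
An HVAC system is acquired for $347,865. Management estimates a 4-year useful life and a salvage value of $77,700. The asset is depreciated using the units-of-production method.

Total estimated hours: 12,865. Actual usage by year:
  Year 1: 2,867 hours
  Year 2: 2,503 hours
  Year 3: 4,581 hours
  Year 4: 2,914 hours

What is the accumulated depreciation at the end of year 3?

$208,971

Depreciable base = $347,865 − $77,700 = $270,165.
Rate = $270,165 / 12,865 hours = $21 per hour.
Year 1: 2,867 × $21 = $60,207. Book value $287,658.
Year 2: 2,503 × $21 = $52,563. Book value $235,095.
Year 3: 4,581 × $21 = $96,201. Book value $138,894.
Accumulated through year 3 = $347,865 − $138,894 = $208,971.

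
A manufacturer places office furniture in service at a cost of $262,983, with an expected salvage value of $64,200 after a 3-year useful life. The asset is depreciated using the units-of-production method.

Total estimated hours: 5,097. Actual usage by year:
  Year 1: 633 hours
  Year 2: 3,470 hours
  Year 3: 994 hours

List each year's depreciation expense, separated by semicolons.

Depreciable base = $262,983 − $64,200 = $198,783.
Rate = $198,783 / 5,097 hours = $39 per hour.
Year 1: 633 × $39 = $24,687. Book value $238,296.
Year 2: 3,470 × $39 = $135,330. Book value $102,966.
Year 3: 994 × $39 = $38,766. Book value $64,200.

$24,687; $135,330; $38,766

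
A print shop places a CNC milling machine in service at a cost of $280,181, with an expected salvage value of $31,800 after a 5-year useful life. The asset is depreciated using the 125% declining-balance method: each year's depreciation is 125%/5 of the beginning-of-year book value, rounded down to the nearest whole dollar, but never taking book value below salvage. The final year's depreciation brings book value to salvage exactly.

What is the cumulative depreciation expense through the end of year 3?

$161,979

Depreciable base = $280,181 − $31,800 = $248,381.
Year 1: ⌊$280,181 × 125%/5⌋ = $70,045. Book value $210,136.
Year 2: ⌊$210,136 × 125%/5⌋ = $52,534. Book value $157,602.
Year 3: ⌊$157,602 × 125%/5⌋ = $39,400. Book value $118,202.
Accumulated through year 3 = $280,181 − $118,202 = $161,979.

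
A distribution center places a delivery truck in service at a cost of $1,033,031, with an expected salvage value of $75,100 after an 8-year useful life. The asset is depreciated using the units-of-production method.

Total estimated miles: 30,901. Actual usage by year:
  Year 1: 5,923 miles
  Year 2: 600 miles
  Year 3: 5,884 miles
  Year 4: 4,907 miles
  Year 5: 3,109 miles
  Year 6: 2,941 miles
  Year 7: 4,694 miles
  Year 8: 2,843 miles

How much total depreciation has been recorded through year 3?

Depreciable base = $1,033,031 − $75,100 = $957,931.
Rate = $957,931 / 30,901 miles = $31 per mile.
Year 1: 5,923 × $31 = $183,613. Book value $849,418.
Year 2: 600 × $31 = $18,600. Book value $830,818.
Year 3: 5,884 × $31 = $182,404. Book value $648,414.
Accumulated through year 3 = $1,033,031 − $648,414 = $384,617.

$384,617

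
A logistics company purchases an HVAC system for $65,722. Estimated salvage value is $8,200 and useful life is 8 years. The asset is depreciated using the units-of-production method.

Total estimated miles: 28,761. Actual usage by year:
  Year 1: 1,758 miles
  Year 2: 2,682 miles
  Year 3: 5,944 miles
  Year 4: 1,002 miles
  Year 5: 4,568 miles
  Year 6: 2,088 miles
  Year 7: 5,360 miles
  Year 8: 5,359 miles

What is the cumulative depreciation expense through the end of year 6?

Depreciable base = $65,722 − $8,200 = $57,522.
Rate = $57,522 / 28,761 miles = $2 per mile.
Year 1: 1,758 × $2 = $3,516. Book value $62,206.
Year 2: 2,682 × $2 = $5,364. Book value $56,842.
Year 3: 5,944 × $2 = $11,888. Book value $44,954.
Year 4: 1,002 × $2 = $2,004. Book value $42,950.
Year 5: 4,568 × $2 = $9,136. Book value $33,814.
Year 6: 2,088 × $2 = $4,176. Book value $29,638.
Accumulated through year 6 = $65,722 − $29,638 = $36,084.

$36,084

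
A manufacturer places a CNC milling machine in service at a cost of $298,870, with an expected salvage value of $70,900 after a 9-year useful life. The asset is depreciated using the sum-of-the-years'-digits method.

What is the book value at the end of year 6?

Depreciable base = $298,870 − $70,900 = $227,970.
Sum of the years' digits = 9+8+7+6+5+4+3+2+1 = 45.
Year 1: $227,970 × 9/45 = $45,594. Book value $253,276.
Year 2: $227,970 × 8/45 = $40,528. Book value $212,748.
Year 3: $227,970 × 7/45 = $35,462. Book value $177,286.
Year 4: $227,970 × 6/45 = $30,396. Book value $146,890.
Year 5: $227,970 × 5/45 = $25,330. Book value $121,560.
Year 6: $227,970 × 4/45 = $20,264. Book value $101,296.

$101,296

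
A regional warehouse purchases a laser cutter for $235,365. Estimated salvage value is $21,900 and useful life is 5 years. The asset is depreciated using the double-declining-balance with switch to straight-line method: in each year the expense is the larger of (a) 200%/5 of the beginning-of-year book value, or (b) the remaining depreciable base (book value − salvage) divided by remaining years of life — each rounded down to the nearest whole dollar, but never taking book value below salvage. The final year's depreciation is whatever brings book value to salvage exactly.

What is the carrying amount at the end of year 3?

$50,840

Depreciable base = $235,365 − $21,900 = $213,465.
Year 1: DB = ⌊$235,365 × 200%/5⌋ = $94,146; SL = ⌊$213,465/5⌋ = $42,693 → take DB $94,146. Book value $141,219.
Year 2: DB = ⌊$141,219 × 200%/5⌋ = $56,487; SL = ⌊$119,319/4⌋ = $29,829 → take DB $56,487. Book value $84,732.
Year 3: DB = ⌊$84,732 × 200%/5⌋ = $33,892; SL = ⌊$62,832/3⌋ = $20,944 → take DB $33,892. Book value $50,840.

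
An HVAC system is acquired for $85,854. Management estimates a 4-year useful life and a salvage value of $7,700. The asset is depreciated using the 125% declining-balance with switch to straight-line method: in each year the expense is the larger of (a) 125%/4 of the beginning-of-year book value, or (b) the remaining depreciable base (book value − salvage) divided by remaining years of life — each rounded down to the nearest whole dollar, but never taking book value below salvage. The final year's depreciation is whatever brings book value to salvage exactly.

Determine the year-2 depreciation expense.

Depreciable base = $85,854 − $7,700 = $78,154.
Year 1: DB = ⌊$85,854 × 125%/4⌋ = $26,829; SL = ⌊$78,154/4⌋ = $19,538 → take DB $26,829. Book value $59,025.
Year 2: DB = ⌊$59,025 × 125%/4⌋ = $18,445; SL = ⌊$51,325/3⌋ = $17,108 → take DB $18,445. Book value $40,580.

$18,445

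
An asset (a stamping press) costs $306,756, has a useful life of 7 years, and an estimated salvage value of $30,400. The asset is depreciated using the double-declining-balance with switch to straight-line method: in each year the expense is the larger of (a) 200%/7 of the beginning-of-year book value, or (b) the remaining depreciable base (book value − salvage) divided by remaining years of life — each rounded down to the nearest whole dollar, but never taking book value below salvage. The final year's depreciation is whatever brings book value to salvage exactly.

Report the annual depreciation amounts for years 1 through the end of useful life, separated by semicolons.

Depreciable base = $306,756 − $30,400 = $276,356.
Year 1: DB = ⌊$306,756 × 200%/7⌋ = $87,644; SL = ⌊$276,356/7⌋ = $39,479 → take DB $87,644. Book value $219,112.
Year 2: DB = ⌊$219,112 × 200%/7⌋ = $62,603; SL = ⌊$188,712/6⌋ = $31,452 → take DB $62,603. Book value $156,509.
Year 3: DB = ⌊$156,509 × 200%/7⌋ = $44,716; SL = ⌊$126,109/5⌋ = $25,221 → take DB $44,716. Book value $111,793.
Year 4: DB = ⌊$111,793 × 200%/7⌋ = $31,940; SL = ⌊$81,393/4⌋ = $20,348 → take DB $31,940. Book value $79,853.
Year 5: DB = ⌊$79,853 × 200%/7⌋ = $22,815; SL = ⌊$49,453/3⌋ = $16,484 → take DB $22,815. Book value $57,038.
Year 6: DB = ⌊$57,038 × 200%/7⌋ = $16,296; SL = ⌊$26,638/2⌋ = $13,319 → take DB $16,296. Book value $40,742.
Year 7 (final): $40,742 − $30,400 = $10,342. Book value $30,400.

$87,644; $62,603; $44,716; $31,940; $22,815; $16,296; $10,342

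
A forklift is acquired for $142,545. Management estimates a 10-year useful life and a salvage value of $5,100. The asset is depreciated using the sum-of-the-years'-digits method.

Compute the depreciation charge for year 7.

Depreciable base = $142,545 − $5,100 = $137,445.
Sum of the years' digits = 10+9+8+7+6+5+4+3+2+1 = 55.
Year 1: $137,445 × 10/55 = $24,990. Book value $117,555.
Year 2: $137,445 × 9/55 = $22,491. Book value $95,064.
Year 3: $137,445 × 8/55 = $19,992. Book value $75,072.
Year 4: $137,445 × 7/55 = $17,493. Book value $57,579.
Year 5: $137,445 × 6/55 = $14,994. Book value $42,585.
Year 6: $137,445 × 5/55 = $12,495. Book value $30,090.
Year 7: $137,445 × 4/55 = $9,996. Book value $20,094.

$9,996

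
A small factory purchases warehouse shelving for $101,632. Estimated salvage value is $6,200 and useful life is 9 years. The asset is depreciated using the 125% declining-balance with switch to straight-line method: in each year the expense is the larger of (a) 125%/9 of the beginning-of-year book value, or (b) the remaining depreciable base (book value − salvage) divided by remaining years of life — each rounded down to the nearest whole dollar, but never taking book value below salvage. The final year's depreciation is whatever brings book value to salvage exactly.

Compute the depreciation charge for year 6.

Depreciable base = $101,632 − $6,200 = $95,432.
Year 1: DB = ⌊$101,632 × 125%/9⌋ = $14,115; SL = ⌊$95,432/9⌋ = $10,603 → take DB $14,115. Book value $87,517.
Year 2: DB = ⌊$87,517 × 125%/9⌋ = $12,155; SL = ⌊$81,317/8⌋ = $10,164 → take DB $12,155. Book value $75,362.
Year 3: DB = ⌊$75,362 × 125%/9⌋ = $10,466; SL = ⌊$69,162/7⌋ = $9,880 → take DB $10,466. Book value $64,896.
Year 4: DB = ⌊$64,896 × 125%/9⌋ = $9,013; SL = ⌊$58,696/6⌋ = $9,782 → take SL $9,782. Book value $55,114.
Year 5: DB = ⌊$55,114 × 125%/9⌋ = $7,654; SL = ⌊$48,914/5⌋ = $9,782 → take SL $9,782. Book value $45,332.
Year 6: DB = ⌊$45,332 × 125%/9⌋ = $6,296; SL = ⌊$39,132/4⌋ = $9,783 → take SL $9,783. Book value $35,549.

$9,783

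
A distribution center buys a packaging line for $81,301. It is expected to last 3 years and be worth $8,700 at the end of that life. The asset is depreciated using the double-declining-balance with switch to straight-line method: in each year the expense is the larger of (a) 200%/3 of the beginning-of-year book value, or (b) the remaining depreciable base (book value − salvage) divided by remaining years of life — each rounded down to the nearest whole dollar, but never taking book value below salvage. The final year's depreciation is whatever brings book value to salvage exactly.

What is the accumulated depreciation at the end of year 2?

Depreciable base = $81,301 − $8,700 = $72,601.
Year 1: DB = ⌊$81,301 × 200%/3⌋ = $54,200; SL = ⌊$72,601/3⌋ = $24,200 → take DB $54,200. Book value $27,101.
Year 2: DB = ⌊$27,101 × 200%/3⌋ = $18,067; SL = ⌊$18,401/2⌋ = $9,200 → take DB $18,067. Book value $9,034.
Accumulated through year 2 = $81,301 − $9,034 = $72,267.

$72,267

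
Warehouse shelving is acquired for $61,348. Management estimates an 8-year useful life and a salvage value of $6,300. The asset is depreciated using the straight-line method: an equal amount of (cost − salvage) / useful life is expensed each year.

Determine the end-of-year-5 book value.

$26,943

Depreciable base = $61,348 − $6,300 = $55,048.
Annual expense = $55,048 / 8 = $6,881.
End of year 1: book value $54,467.
End of year 2: book value $47,586.
End of year 3: book value $40,705.
End of year 4: book value $33,824.
End of year 5: book value $26,943.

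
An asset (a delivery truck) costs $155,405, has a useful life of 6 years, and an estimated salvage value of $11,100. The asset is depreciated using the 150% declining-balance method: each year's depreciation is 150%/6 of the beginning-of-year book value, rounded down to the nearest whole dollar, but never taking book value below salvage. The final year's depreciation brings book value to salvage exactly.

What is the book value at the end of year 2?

Depreciable base = $155,405 − $11,100 = $144,305.
Year 1: ⌊$155,405 × 150%/6⌋ = $38,851. Book value $116,554.
Year 2: ⌊$116,554 × 150%/6⌋ = $29,138. Book value $87,416.

$87,416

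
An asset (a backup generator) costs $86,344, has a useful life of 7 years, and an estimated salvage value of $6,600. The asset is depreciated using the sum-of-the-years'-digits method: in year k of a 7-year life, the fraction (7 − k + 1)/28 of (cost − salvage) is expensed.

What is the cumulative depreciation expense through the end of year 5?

$71,200

Depreciable base = $86,344 − $6,600 = $79,744.
Sum of the years' digits = 7+6+5+4+3+2+1 = 28.
Year 1: $79,744 × 7/28 = $19,936. Book value $66,408.
Year 2: $79,744 × 6/28 = $17,088. Book value $49,320.
Year 3: $79,744 × 5/28 = $14,240. Book value $35,080.
Year 4: $79,744 × 4/28 = $11,392. Book value $23,688.
Year 5: $79,744 × 3/28 = $8,544. Book value $15,144.
Accumulated through year 5 = $86,344 − $15,144 = $71,200.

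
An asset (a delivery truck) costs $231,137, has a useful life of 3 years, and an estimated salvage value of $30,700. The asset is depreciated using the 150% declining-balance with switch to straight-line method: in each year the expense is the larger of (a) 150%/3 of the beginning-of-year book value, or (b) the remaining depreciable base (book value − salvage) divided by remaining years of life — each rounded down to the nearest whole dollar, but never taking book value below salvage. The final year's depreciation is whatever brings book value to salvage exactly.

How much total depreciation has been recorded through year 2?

Depreciable base = $231,137 − $30,700 = $200,437.
Year 1: DB = ⌊$231,137 × 150%/3⌋ = $115,568; SL = ⌊$200,437/3⌋ = $66,812 → take DB $115,568. Book value $115,569.
Year 2: DB = ⌊$115,569 × 150%/3⌋ = $57,784; SL = ⌊$84,869/2⌋ = $42,434 → take DB $57,784. Book value $57,785.
Accumulated through year 2 = $231,137 − $57,785 = $173,352.

$173,352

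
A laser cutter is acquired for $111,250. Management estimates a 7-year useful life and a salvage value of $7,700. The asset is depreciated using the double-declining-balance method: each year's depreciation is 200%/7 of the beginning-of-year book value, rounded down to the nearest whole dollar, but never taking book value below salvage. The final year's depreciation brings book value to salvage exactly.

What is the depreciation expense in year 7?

$7,076

Depreciable base = $111,250 − $7,700 = $103,550.
Year 1: ⌊$111,250 × 200%/7⌋ = $31,785. Book value $79,465.
Year 2: ⌊$79,465 × 200%/7⌋ = $22,704. Book value $56,761.
Year 3: ⌊$56,761 × 200%/7⌋ = $16,217. Book value $40,544.
Year 4: ⌊$40,544 × 200%/7⌋ = $11,584. Book value $28,960.
Year 5: ⌊$28,960 × 200%/7⌋ = $8,274. Book value $20,686.
Year 6: ⌊$20,686 × 200%/7⌋ = $5,910. Book value $14,776.
Year 7 (final): $14,776 − $7,700 = $7,076. Book value $7,700.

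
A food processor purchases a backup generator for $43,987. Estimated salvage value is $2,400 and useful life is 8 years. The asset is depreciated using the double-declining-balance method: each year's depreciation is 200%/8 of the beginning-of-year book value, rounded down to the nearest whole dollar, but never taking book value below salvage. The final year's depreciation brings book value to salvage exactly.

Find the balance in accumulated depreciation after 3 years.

$25,429

Depreciable base = $43,987 − $2,400 = $41,587.
Year 1: ⌊$43,987 × 200%/8⌋ = $10,996. Book value $32,991.
Year 2: ⌊$32,991 × 200%/8⌋ = $8,247. Book value $24,744.
Year 3: ⌊$24,744 × 200%/8⌋ = $6,186. Book value $18,558.
Accumulated through year 3 = $43,987 − $18,558 = $25,429.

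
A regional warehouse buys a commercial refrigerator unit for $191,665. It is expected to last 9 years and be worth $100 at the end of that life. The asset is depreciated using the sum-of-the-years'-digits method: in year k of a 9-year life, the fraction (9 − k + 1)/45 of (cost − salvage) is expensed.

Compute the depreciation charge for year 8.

Depreciable base = $191,665 − $100 = $191,565.
Sum of the years' digits = 9+8+7+6+5+4+3+2+1 = 45.
Year 1: $191,565 × 9/45 = $38,313. Book value $153,352.
Year 2: $191,565 × 8/45 = $34,056. Book value $119,296.
Year 3: $191,565 × 7/45 = $29,799. Book value $89,497.
Year 4: $191,565 × 6/45 = $25,542. Book value $63,955.
Year 5: $191,565 × 5/45 = $21,285. Book value $42,670.
Year 6: $191,565 × 4/45 = $17,028. Book value $25,642.
Year 7: $191,565 × 3/45 = $12,771. Book value $12,871.
Year 8: $191,565 × 2/45 = $8,514. Book value $4,357.

$8,514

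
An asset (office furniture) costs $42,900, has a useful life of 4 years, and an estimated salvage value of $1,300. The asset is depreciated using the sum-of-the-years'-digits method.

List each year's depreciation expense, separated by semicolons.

$16,640; $12,480; $8,320; $4,160

Depreciable base = $42,900 − $1,300 = $41,600.
Sum of the years' digits = 4+3+2+1 = 10.
Year 1: $41,600 × 4/10 = $16,640. Book value $26,260.
Year 2: $41,600 × 3/10 = $12,480. Book value $13,780.
Year 3: $41,600 × 2/10 = $8,320. Book value $5,460.
Year 4: $41,600 × 1/10 = $4,160. Book value $1,300.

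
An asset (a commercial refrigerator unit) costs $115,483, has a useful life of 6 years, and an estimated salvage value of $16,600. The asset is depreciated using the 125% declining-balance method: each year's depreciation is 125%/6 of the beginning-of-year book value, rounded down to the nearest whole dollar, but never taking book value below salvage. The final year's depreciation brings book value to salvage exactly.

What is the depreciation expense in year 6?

$19,314

Depreciable base = $115,483 − $16,600 = $98,883.
Year 1: ⌊$115,483 × 125%/6⌋ = $24,058. Book value $91,425.
Year 2: ⌊$91,425 × 125%/6⌋ = $19,046. Book value $72,379.
Year 3: ⌊$72,379 × 125%/6⌋ = $15,078. Book value $57,301.
Year 4: ⌊$57,301 × 125%/6⌋ = $11,937. Book value $45,364.
Year 5: ⌊$45,364 × 125%/6⌋ = $9,450. Book value $35,914.
Year 6 (final): $35,914 − $16,600 = $19,314. Book value $16,600.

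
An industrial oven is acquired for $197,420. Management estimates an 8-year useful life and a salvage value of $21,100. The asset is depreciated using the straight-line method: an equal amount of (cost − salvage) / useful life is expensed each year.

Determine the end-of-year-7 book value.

$43,140

Depreciable base = $197,420 − $21,100 = $176,320.
Annual expense = $176,320 / 8 = $22,040.
End of year 1: book value $175,380.
End of year 2: book value $153,340.
End of year 3: book value $131,300.
End of year 4: book value $109,260.
End of year 5: book value $87,220.
End of year 6: book value $65,180.
End of year 7: book value $43,140.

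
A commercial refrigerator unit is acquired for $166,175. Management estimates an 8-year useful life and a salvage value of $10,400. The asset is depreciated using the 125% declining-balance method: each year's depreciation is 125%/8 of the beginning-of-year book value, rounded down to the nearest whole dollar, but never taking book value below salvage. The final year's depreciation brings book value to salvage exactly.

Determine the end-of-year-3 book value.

Depreciable base = $166,175 − $10,400 = $155,775.
Year 1: ⌊$166,175 × 125%/8⌋ = $25,964. Book value $140,211.
Year 2: ⌊$140,211 × 125%/8⌋ = $21,907. Book value $118,304.
Year 3: ⌊$118,304 × 125%/8⌋ = $18,485. Book value $99,819.

$99,819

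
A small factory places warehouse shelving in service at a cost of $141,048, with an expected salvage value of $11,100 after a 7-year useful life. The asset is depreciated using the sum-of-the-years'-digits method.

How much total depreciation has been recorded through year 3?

$83,538

Depreciable base = $141,048 − $11,100 = $129,948.
Sum of the years' digits = 7+6+5+4+3+2+1 = 28.
Year 1: $129,948 × 7/28 = $32,487. Book value $108,561.
Year 2: $129,948 × 6/28 = $27,846. Book value $80,715.
Year 3: $129,948 × 5/28 = $23,205. Book value $57,510.
Accumulated through year 3 = $141,048 − $57,510 = $83,538.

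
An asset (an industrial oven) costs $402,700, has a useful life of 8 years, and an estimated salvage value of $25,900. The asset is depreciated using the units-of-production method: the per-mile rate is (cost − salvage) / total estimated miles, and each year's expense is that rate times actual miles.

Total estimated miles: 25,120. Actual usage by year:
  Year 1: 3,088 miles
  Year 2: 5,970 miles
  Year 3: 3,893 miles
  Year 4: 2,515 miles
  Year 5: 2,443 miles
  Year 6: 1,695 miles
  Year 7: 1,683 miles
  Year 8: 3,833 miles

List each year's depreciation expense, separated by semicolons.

Depreciable base = $402,700 − $25,900 = $376,800.
Rate = $376,800 / 25,120 miles = $15 per mile.
Year 1: 3,088 × $15 = $46,320. Book value $356,380.
Year 2: 5,970 × $15 = $89,550. Book value $266,830.
Year 3: 3,893 × $15 = $58,395. Book value $208,435.
Year 4: 2,515 × $15 = $37,725. Book value $170,710.
Year 5: 2,443 × $15 = $36,645. Book value $134,065.
Year 6: 1,695 × $15 = $25,425. Book value $108,640.
Year 7: 1,683 × $15 = $25,245. Book value $83,395.
Year 8: 3,833 × $15 = $57,495. Book value $25,900.

$46,320; $89,550; $58,395; $37,725; $36,645; $25,425; $25,245; $57,495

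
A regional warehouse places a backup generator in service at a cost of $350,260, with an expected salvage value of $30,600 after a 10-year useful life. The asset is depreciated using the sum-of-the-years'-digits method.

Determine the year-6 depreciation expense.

Depreciable base = $350,260 − $30,600 = $319,660.
Sum of the years' digits = 10+9+8+7+6+5+4+3+2+1 = 55.
Year 1: $319,660 × 10/55 = $58,120. Book value $292,140.
Year 2: $319,660 × 9/55 = $52,308. Book value $239,832.
Year 3: $319,660 × 8/55 = $46,496. Book value $193,336.
Year 4: $319,660 × 7/55 = $40,684. Book value $152,652.
Year 5: $319,660 × 6/55 = $34,872. Book value $117,780.
Year 6: $319,660 × 5/55 = $29,060. Book value $88,720.

$29,060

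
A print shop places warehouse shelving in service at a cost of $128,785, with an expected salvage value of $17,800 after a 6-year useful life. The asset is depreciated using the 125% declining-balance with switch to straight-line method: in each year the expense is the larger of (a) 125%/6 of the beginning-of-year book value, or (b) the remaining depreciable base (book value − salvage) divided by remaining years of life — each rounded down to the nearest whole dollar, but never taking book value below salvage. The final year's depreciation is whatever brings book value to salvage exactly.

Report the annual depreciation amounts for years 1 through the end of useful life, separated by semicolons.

Depreciable base = $128,785 − $17,800 = $110,985.
Year 1: DB = ⌊$128,785 × 125%/6⌋ = $26,830; SL = ⌊$110,985/6⌋ = $18,497 → take DB $26,830. Book value $101,955.
Year 2: DB = ⌊$101,955 × 125%/6⌋ = $21,240; SL = ⌊$84,155/5⌋ = $16,831 → take DB $21,240. Book value $80,715.
Year 3: DB = ⌊$80,715 × 125%/6⌋ = $16,815; SL = ⌊$62,915/4⌋ = $15,728 → take DB $16,815. Book value $63,900.
Year 4: DB = ⌊$63,900 × 125%/6⌋ = $13,312; SL = ⌊$46,100/3⌋ = $15,366 → take SL $15,366. Book value $48,534.
Year 5: DB = ⌊$48,534 × 125%/6⌋ = $10,111; SL = ⌊$30,734/2⌋ = $15,367 → take SL $15,367. Book value $33,167.
Year 6 (final): $33,167 − $17,800 = $15,367. Book value $17,800.

$26,830; $21,240; $16,815; $15,366; $15,367; $15,367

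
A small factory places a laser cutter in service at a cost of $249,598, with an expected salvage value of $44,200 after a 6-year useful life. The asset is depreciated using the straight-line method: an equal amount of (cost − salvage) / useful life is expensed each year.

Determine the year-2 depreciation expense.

$34,233

Depreciable base = $249,598 − $44,200 = $205,398.
Annual expense = $205,398 / 6 = $34,233.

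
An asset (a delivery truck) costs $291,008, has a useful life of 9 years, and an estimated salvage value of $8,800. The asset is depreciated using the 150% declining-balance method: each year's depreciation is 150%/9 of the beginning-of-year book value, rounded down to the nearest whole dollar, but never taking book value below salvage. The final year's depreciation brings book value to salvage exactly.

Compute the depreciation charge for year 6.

$19,491

Depreciable base = $291,008 − $8,800 = $282,208.
Year 1: ⌊$291,008 × 150%/9⌋ = $48,501. Book value $242,507.
Year 2: ⌊$242,507 × 150%/9⌋ = $40,417. Book value $202,090.
Year 3: ⌊$202,090 × 150%/9⌋ = $33,681. Book value $168,409.
Year 4: ⌊$168,409 × 150%/9⌋ = $28,068. Book value $140,341.
Year 5: ⌊$140,341 × 150%/9⌋ = $23,390. Book value $116,951.
Year 6: ⌊$116,951 × 150%/9⌋ = $19,491. Book value $97,460.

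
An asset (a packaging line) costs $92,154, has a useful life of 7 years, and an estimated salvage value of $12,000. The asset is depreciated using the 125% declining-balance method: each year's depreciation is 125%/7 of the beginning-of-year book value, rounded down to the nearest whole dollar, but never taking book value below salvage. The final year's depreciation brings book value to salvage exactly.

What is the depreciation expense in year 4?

$9,121

Depreciable base = $92,154 − $12,000 = $80,154.
Year 1: ⌊$92,154 × 125%/7⌋ = $16,456. Book value $75,698.
Year 2: ⌊$75,698 × 125%/7⌋ = $13,517. Book value $62,181.
Year 3: ⌊$62,181 × 125%/7⌋ = $11,103. Book value $51,078.
Year 4: ⌊$51,078 × 125%/7⌋ = $9,121. Book value $41,957.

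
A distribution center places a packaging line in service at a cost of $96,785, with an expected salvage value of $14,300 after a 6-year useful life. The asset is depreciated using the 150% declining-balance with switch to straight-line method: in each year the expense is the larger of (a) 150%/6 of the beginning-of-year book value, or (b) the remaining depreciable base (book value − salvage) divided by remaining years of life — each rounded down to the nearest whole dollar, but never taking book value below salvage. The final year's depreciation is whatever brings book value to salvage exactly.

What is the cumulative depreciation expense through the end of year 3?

$55,953

Depreciable base = $96,785 − $14,300 = $82,485.
Year 1: DB = ⌊$96,785 × 150%/6⌋ = $24,196; SL = ⌊$82,485/6⌋ = $13,747 → take DB $24,196. Book value $72,589.
Year 2: DB = ⌊$72,589 × 150%/6⌋ = $18,147; SL = ⌊$58,289/5⌋ = $11,657 → take DB $18,147. Book value $54,442.
Year 3: DB = ⌊$54,442 × 150%/6⌋ = $13,610; SL = ⌊$40,142/4⌋ = $10,035 → take DB $13,610. Book value $40,832.
Accumulated through year 3 = $96,785 − $40,832 = $55,953.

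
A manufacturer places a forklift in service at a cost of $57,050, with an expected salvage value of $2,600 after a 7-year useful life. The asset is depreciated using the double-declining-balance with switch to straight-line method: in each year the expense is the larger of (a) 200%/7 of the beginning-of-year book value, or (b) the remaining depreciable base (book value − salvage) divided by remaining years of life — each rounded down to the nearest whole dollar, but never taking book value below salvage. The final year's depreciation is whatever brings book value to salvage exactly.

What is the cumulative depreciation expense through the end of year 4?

$42,198

Depreciable base = $57,050 − $2,600 = $54,450.
Year 1: DB = ⌊$57,050 × 200%/7⌋ = $16,300; SL = ⌊$54,450/7⌋ = $7,778 → take DB $16,300. Book value $40,750.
Year 2: DB = ⌊$40,750 × 200%/7⌋ = $11,642; SL = ⌊$38,150/6⌋ = $6,358 → take DB $11,642. Book value $29,108.
Year 3: DB = ⌊$29,108 × 200%/7⌋ = $8,316; SL = ⌊$26,508/5⌋ = $5,301 → take DB $8,316. Book value $20,792.
Year 4: DB = ⌊$20,792 × 200%/7⌋ = $5,940; SL = ⌊$18,192/4⌋ = $4,548 → take DB $5,940. Book value $14,852.
Accumulated through year 4 = $57,050 − $14,852 = $42,198.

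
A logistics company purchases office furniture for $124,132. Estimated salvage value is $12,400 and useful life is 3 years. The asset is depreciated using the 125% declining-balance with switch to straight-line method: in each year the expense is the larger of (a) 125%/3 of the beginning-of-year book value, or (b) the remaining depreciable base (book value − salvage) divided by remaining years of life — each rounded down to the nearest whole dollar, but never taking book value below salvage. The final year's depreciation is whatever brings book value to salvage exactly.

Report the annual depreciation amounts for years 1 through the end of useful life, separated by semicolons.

Depreciable base = $124,132 − $12,400 = $111,732.
Year 1: DB = ⌊$124,132 × 125%/3⌋ = $51,721; SL = ⌊$111,732/3⌋ = $37,244 → take DB $51,721. Book value $72,411.
Year 2: DB = ⌊$72,411 × 125%/3⌋ = $30,171; SL = ⌊$60,011/2⌋ = $30,005 → take DB $30,171. Book value $42,240.
Year 3 (final): $42,240 − $12,400 = $29,840. Book value $12,400.

$51,721; $30,171; $29,840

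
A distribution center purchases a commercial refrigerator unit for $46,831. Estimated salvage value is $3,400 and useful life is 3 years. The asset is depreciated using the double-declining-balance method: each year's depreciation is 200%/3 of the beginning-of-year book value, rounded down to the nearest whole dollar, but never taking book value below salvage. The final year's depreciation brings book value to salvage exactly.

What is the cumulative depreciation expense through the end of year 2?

$41,627

Depreciable base = $46,831 − $3,400 = $43,431.
Year 1: ⌊$46,831 × 200%/3⌋ = $31,220. Book value $15,611.
Year 2: ⌊$15,611 × 200%/3⌋ = $10,407. Book value $5,204.
Accumulated through year 2 = $46,831 − $5,204 = $41,627.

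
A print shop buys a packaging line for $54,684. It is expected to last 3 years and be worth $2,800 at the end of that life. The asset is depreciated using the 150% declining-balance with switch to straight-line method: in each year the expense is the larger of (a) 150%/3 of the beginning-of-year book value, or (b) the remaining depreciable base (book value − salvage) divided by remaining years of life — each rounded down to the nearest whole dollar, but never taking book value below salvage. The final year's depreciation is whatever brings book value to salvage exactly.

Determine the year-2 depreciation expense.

$13,671

Depreciable base = $54,684 − $2,800 = $51,884.
Year 1: DB = ⌊$54,684 × 150%/3⌋ = $27,342; SL = ⌊$51,884/3⌋ = $17,294 → take DB $27,342. Book value $27,342.
Year 2: DB = ⌊$27,342 × 150%/3⌋ = $13,671; SL = ⌊$24,542/2⌋ = $12,271 → take DB $13,671. Book value $13,671.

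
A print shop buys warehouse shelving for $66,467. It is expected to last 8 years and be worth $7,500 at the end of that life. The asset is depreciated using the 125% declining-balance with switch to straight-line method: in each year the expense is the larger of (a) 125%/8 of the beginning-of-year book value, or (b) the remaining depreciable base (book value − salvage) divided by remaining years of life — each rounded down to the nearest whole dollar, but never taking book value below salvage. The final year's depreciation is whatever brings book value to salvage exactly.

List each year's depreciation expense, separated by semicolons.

Depreciable base = $66,467 − $7,500 = $58,967.
Year 1: DB = ⌊$66,467 × 125%/8⌋ = $10,385; SL = ⌊$58,967/8⌋ = $7,370 → take DB $10,385. Book value $56,082.
Year 2: DB = ⌊$56,082 × 125%/8⌋ = $8,762; SL = ⌊$48,582/7⌋ = $6,940 → take DB $8,762. Book value $47,320.
Year 3: DB = ⌊$47,320 × 125%/8⌋ = $7,393; SL = ⌊$39,820/6⌋ = $6,636 → take DB $7,393. Book value $39,927.
Year 4: DB = ⌊$39,927 × 125%/8⌋ = $6,238; SL = ⌊$32,427/5⌋ = $6,485 → take SL $6,485. Book value $33,442.
Year 5: DB = ⌊$33,442 × 125%/8⌋ = $5,225; SL = ⌊$25,942/4⌋ = $6,485 → take SL $6,485. Book value $26,957.
Year 6: DB = ⌊$26,957 × 125%/8⌋ = $4,212; SL = ⌊$19,457/3⌋ = $6,485 → take SL $6,485. Book value $20,472.
Year 7: DB = ⌊$20,472 × 125%/8⌋ = $3,198; SL = ⌊$12,972/2⌋ = $6,486 → take SL $6,486. Book value $13,986.
Year 8 (final): $13,986 − $7,500 = $6,486. Book value $7,500.

$10,385; $8,762; $7,393; $6,485; $6,485; $6,485; $6,486; $6,486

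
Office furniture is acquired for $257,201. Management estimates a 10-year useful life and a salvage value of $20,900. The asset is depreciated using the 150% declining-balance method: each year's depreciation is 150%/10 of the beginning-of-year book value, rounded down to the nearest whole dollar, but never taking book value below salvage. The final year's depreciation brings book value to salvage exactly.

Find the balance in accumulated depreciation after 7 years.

Depreciable base = $257,201 − $20,900 = $236,301.
Year 1: ⌊$257,201 × 150%/10⌋ = $38,580. Book value $218,621.
Year 2: ⌊$218,621 × 150%/10⌋ = $32,793. Book value $185,828.
Year 3: ⌊$185,828 × 150%/10⌋ = $27,874. Book value $157,954.
Year 4: ⌊$157,954 × 150%/10⌋ = $23,693. Book value $134,261.
Year 5: ⌊$134,261 × 150%/10⌋ = $20,139. Book value $114,122.
Year 6: ⌊$114,122 × 150%/10⌋ = $17,118. Book value $97,004.
Year 7: ⌊$97,004 × 150%/10⌋ = $14,550. Book value $82,454.
Accumulated through year 7 = $257,201 − $82,454 = $174,747.

$174,747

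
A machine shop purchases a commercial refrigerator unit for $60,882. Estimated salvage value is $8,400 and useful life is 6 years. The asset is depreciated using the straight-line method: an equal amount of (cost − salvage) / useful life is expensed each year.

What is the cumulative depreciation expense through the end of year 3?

Depreciable base = $60,882 − $8,400 = $52,482.
Annual expense = $52,482 / 6 = $8,747.
End of year 1: book value $52,135.
End of year 2: book value $43,388.
End of year 3: book value $34,641.
Accumulated through year 3 = $60,882 − $34,641 = $26,241.

$26,241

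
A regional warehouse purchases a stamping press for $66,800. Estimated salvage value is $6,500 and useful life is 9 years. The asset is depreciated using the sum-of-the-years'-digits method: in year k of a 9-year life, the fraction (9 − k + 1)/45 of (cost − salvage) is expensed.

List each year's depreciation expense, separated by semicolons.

Depreciable base = $66,800 − $6,500 = $60,300.
Sum of the years' digits = 9+8+7+6+5+4+3+2+1 = 45.
Year 1: $60,300 × 9/45 = $12,060. Book value $54,740.
Year 2: $60,300 × 8/45 = $10,720. Book value $44,020.
Year 3: $60,300 × 7/45 = $9,380. Book value $34,640.
Year 4: $60,300 × 6/45 = $8,040. Book value $26,600.
Year 5: $60,300 × 5/45 = $6,700. Book value $19,900.
Year 6: $60,300 × 4/45 = $5,360. Book value $14,540.
Year 7: $60,300 × 3/45 = $4,020. Book value $10,520.
Year 8: $60,300 × 2/45 = $2,680. Book value $7,840.
Year 9: $60,300 × 1/45 = $1,340. Book value $6,500.

$12,060; $10,720; $9,380; $8,040; $6,700; $5,360; $4,020; $2,680; $1,340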